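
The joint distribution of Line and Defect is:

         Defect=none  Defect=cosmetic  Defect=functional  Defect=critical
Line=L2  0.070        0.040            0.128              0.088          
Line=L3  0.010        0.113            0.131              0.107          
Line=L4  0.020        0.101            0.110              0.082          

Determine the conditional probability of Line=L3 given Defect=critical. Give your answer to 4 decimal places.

P(Defect=critical) = 0.088 + 0.107 + 0.082 = 0.277.
P(Line=L3 | Defect=critical) = 0.107/0.277 = 0.3863.

0.3863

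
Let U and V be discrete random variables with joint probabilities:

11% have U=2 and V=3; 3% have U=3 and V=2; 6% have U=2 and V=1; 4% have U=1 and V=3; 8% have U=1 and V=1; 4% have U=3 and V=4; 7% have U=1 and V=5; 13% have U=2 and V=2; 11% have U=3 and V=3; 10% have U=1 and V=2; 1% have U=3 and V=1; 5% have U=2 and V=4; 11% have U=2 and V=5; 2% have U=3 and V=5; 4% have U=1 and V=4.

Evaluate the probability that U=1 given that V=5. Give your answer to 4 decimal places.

0.3500

P(V=5) = 0.07 + 0.11 + 0.02 = 0.20.
P(U=1 | V=5) = 0.07/0.20 = 0.3500.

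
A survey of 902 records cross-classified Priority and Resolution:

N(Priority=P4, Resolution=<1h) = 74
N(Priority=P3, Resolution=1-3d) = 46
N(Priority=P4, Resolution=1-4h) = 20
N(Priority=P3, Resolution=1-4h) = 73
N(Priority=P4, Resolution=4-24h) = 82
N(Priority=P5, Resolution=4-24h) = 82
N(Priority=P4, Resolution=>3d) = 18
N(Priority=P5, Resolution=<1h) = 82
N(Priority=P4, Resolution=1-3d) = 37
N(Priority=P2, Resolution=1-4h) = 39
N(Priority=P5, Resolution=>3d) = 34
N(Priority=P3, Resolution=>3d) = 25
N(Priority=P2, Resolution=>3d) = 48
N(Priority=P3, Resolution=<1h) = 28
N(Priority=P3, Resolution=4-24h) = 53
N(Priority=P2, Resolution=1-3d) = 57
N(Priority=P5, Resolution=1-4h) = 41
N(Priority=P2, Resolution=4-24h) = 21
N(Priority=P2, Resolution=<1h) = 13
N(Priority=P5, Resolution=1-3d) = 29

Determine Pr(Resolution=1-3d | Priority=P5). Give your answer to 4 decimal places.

Total with Priority=P5: 82 + 41 + 82 + 29 + 34 = 268.
P(Resolution=1-3d | Priority=P5) = 29/268 = 0.1082.

0.1082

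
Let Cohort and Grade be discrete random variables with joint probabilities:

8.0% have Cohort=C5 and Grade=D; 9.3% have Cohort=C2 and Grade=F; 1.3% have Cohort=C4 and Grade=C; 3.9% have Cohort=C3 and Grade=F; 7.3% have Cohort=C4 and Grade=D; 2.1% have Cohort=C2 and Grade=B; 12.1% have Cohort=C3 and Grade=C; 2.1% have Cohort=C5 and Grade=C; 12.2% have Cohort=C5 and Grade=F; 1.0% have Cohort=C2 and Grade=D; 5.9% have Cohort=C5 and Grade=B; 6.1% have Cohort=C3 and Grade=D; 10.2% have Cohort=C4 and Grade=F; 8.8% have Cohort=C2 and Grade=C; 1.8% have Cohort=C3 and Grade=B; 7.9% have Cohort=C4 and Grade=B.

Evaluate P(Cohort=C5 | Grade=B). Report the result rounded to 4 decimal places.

P(Grade=B) = 0.021 + 0.018 + 0.079 + 0.059 = 0.177.
P(Cohort=C5 | Grade=B) = 0.059/0.177 = 0.3333.

0.3333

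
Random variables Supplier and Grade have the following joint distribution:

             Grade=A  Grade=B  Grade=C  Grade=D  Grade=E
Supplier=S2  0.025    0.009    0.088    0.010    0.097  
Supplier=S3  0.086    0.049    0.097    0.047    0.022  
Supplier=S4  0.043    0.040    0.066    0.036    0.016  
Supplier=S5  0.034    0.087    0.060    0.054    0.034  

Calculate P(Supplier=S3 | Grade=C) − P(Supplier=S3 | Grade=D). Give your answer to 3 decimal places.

P(Grade=C) = 0.088 + 0.097 + 0.066 + 0.060 = 0.311; P(Supplier=S3 | Grade=C) = 0.097/0.311 = 0.3119.
P(Grade=D) = 0.010 + 0.047 + 0.036 + 0.054 = 0.147; P(Supplier=S3 | Grade=D) = 0.047/0.147 = 0.3197.
Difference = -0.008.

-0.008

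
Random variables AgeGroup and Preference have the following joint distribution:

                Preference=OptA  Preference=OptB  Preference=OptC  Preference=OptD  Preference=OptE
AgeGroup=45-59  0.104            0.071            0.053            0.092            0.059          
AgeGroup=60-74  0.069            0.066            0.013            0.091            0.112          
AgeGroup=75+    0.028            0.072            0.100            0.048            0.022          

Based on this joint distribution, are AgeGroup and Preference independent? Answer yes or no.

P(AgeGroup=75+) = 0.270 and P(Preference=OptC) = 0.166, so their product is 0.04482, but P(AgeGroup=75+, Preference=OptC) = 0.100. Since these differ, AgeGroup and Preference are not independent.

no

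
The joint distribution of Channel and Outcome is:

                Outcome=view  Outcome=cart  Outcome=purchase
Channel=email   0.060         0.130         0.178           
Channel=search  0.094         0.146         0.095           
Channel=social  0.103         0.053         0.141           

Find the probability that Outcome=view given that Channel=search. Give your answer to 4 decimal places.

0.2806

P(Channel=search) = 0.094 + 0.146 + 0.095 = 0.335.
P(Outcome=view | Channel=search) = 0.094/0.335 = 0.2806.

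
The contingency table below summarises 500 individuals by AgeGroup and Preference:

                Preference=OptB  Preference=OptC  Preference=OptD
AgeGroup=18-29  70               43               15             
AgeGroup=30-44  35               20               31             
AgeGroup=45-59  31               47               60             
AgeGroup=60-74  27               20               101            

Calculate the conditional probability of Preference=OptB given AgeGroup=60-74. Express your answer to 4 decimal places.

Total with AgeGroup=60-74: 27 + 20 + 101 = 148.
P(Preference=OptB | AgeGroup=60-74) = 27/148 = 0.1824.

0.1824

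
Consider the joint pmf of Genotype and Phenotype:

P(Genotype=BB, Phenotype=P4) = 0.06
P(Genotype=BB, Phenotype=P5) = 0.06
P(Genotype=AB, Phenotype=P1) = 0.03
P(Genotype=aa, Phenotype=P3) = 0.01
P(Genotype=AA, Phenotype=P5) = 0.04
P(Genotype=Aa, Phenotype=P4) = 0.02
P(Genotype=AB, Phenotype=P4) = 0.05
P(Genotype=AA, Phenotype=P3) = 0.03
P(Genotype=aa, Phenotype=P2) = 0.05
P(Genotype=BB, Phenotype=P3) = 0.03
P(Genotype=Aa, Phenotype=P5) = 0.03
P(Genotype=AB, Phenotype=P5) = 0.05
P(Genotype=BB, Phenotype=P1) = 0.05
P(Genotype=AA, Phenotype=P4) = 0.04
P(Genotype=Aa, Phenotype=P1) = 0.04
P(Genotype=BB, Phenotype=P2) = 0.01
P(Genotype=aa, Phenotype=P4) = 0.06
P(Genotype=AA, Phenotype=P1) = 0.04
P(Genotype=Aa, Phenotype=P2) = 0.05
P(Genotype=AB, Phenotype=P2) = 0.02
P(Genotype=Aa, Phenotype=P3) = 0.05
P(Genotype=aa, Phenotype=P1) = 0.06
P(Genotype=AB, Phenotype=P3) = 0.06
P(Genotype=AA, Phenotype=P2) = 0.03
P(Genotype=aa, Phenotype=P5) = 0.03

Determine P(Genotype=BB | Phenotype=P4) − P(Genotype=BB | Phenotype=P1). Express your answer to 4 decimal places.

0.0336

P(Phenotype=P4) = 0.04 + 0.02 + 0.06 + 0.05 + 0.06 = 0.23; P(Genotype=BB | Phenotype=P4) = 0.06/0.23 = 0.26087.
P(Phenotype=P1) = 0.04 + 0.04 + 0.06 + 0.03 + 0.05 = 0.22; P(Genotype=BB | Phenotype=P1) = 0.05/0.22 = 0.22727.
Difference = 0.0336.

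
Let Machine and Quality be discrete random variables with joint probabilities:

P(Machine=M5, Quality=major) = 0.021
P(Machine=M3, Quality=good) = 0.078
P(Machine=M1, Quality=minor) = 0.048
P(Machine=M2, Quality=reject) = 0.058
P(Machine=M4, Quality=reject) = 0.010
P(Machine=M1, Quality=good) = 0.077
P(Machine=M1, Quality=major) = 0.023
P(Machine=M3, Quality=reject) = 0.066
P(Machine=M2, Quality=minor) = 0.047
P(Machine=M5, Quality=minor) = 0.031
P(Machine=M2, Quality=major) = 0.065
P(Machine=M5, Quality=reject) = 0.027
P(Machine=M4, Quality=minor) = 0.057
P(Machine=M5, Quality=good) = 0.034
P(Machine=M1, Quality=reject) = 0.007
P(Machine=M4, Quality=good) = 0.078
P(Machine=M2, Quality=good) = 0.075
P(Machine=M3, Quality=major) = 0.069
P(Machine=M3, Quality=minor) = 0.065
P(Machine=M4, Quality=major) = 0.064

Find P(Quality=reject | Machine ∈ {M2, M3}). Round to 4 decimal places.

P(Machine=M2) = 0.075 + 0.047 + 0.065 + 0.058 = 0.245.
P(Machine=M3) = 0.078 + 0.065 + 0.069 + 0.066 = 0.278.
P(Machine ∈ {M2, M3}) = 0.245 + 0.278 = 0.523; P(Quality=reject, Machine ∈ {M2, M3}) = 0.058 + 0.066 = 0.124.
P(Quality=reject | Machine ∈ {M2, M3}) = 0.124/0.523 = 0.2371.

0.2371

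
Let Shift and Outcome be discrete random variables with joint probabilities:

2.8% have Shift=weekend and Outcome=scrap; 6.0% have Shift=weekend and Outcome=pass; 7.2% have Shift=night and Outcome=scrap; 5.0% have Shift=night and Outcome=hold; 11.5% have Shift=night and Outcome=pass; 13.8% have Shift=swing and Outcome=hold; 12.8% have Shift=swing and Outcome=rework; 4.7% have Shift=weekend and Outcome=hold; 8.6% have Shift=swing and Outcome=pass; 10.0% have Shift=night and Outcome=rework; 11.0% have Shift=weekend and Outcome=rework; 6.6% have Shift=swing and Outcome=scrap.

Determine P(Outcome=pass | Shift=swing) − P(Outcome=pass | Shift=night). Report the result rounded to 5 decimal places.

P(Shift=swing) = 0.086 + 0.128 + 0.066 + 0.138 = 0.418; P(Outcome=pass | Shift=swing) = 0.086/0.418 = 0.205742.
P(Shift=night) = 0.115 + 0.100 + 0.072 + 0.050 = 0.337; P(Outcome=pass | Shift=night) = 0.115/0.337 = 0.341246.
Difference = -0.13550.

-0.13550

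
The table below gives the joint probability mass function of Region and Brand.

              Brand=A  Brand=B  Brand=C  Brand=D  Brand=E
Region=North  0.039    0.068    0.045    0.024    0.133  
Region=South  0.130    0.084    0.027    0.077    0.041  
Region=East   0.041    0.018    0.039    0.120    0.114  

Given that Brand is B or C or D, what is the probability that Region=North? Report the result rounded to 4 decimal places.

P(Brand=B) = 0.068 + 0.084 + 0.018 = 0.170.
P(Brand=C) = 0.045 + 0.027 + 0.039 = 0.111.
P(Brand=D) = 0.024 + 0.077 + 0.120 = 0.221.
P(Brand ∈ {B, C, D}) = 0.170 + 0.111 + 0.221 = 0.502; P(Region=North, Brand ∈ {B, C, D}) = 0.068 + 0.045 + 0.024 = 0.137.
P(Region=North | Brand ∈ {B, C, D}) = 0.137/0.502 = 0.2729.

0.2729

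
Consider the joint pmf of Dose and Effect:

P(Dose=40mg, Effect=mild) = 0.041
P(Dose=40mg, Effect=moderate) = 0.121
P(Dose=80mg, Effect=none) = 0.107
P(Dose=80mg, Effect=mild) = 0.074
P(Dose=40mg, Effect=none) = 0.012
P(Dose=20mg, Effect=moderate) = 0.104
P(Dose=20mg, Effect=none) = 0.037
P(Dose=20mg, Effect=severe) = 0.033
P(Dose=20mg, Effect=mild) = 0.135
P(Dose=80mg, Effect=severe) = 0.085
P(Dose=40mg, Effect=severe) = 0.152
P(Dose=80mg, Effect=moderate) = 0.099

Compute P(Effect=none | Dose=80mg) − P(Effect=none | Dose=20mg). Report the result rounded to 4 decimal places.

P(Dose=80mg) = 0.107 + 0.074 + 0.099 + 0.085 = 0.365; P(Effect=none | Dose=80mg) = 0.107/0.365 = 0.29315.
P(Dose=20mg) = 0.037 + 0.135 + 0.104 + 0.033 = 0.309; P(Effect=none | Dose=20mg) = 0.037/0.309 = 0.11974.
Difference = 0.1734.

0.1734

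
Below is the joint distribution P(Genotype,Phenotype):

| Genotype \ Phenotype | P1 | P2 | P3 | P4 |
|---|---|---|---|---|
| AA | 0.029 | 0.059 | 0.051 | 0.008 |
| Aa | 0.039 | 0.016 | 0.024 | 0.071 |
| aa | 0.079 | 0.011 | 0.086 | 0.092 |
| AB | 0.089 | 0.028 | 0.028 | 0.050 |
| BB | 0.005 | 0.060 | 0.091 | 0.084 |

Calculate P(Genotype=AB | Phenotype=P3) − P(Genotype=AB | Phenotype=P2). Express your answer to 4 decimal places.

P(Phenotype=P3) = 0.051 + 0.024 + 0.086 + 0.028 + 0.091 = 0.280; P(Genotype=AB | Phenotype=P3) = 0.028/0.280 = 0.10000.
P(Phenotype=P2) = 0.059 + 0.016 + 0.011 + 0.028 + 0.060 = 0.174; P(Genotype=AB | Phenotype=P2) = 0.028/0.174 = 0.16092.
Difference = -0.0609.

-0.0609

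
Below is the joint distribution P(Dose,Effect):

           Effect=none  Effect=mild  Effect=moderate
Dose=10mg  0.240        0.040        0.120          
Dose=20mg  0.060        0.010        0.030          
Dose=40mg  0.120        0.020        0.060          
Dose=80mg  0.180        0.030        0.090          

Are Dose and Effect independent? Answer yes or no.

Every cell satisfies P(Dose,Effect) = P(Dose)·P(Effect). For instance P(Dose=80mg) = 0.300, P(Effect=moderate) = 0.300, and 0.300×0.300 = 0.090 matches the joint entry. So Dose and Effect are independent.

yes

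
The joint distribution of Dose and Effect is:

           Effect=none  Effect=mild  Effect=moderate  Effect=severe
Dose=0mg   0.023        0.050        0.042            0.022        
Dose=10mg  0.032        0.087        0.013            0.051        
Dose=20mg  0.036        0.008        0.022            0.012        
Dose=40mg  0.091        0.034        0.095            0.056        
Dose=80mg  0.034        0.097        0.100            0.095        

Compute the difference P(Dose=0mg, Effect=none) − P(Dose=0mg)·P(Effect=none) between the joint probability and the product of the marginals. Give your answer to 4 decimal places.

-0.0066

P(Dose=0mg) = 0.023 + 0.050 + 0.042 + 0.022 = 0.137.
P(Effect=none) = 0.023 + 0.032 + 0.036 + 0.091 + 0.034 = 0.216.
P(Dose=0mg, Effect=none) − P(Dose=0mg)P(Effect=none) = 0.023 − 0.137×0.216 = -0.0066.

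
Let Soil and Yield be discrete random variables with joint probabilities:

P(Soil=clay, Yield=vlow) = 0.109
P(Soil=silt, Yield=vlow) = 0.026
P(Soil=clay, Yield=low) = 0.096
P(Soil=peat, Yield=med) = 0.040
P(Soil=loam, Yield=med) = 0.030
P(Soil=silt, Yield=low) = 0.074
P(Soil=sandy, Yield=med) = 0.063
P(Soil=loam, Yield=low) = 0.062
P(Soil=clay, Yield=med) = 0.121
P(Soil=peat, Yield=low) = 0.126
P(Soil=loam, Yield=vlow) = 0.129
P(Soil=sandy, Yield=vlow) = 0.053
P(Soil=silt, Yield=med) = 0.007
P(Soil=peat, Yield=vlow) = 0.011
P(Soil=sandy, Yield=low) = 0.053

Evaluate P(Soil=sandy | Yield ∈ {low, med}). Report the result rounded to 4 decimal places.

P(Yield=low) = 0.053 + 0.062 + 0.096 + 0.074 + 0.126 = 0.411.
P(Yield=med) = 0.063 + 0.030 + 0.121 + 0.007 + 0.040 = 0.261.
P(Yield ∈ {low, med}) = 0.411 + 0.261 = 0.672; P(Soil=sandy, Yield ∈ {low, med}) = 0.053 + 0.063 = 0.116.
P(Soil=sandy | Yield ∈ {low, med}) = 0.116/0.672 = 0.1726.

0.1726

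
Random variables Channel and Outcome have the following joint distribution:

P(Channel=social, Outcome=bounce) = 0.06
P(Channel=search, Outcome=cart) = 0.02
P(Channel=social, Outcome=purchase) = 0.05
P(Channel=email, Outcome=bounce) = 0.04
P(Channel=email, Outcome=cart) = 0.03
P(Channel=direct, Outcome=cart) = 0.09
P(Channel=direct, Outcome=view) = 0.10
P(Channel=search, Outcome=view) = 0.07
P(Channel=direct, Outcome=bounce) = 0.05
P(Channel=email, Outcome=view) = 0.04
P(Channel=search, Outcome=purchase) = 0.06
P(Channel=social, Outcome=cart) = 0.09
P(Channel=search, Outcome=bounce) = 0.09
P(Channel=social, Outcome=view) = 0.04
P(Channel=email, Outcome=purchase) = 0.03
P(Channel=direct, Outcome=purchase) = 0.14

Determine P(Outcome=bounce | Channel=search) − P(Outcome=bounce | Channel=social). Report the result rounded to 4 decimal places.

0.1250

P(Channel=search) = 0.09 + 0.07 + 0.02 + 0.06 = 0.24; P(Outcome=bounce | Channel=search) = 0.09/0.24 = 0.37500.
P(Channel=social) = 0.06 + 0.04 + 0.09 + 0.05 = 0.24; P(Outcome=bounce | Channel=social) = 0.06/0.24 = 0.25000.
Difference = 0.1250.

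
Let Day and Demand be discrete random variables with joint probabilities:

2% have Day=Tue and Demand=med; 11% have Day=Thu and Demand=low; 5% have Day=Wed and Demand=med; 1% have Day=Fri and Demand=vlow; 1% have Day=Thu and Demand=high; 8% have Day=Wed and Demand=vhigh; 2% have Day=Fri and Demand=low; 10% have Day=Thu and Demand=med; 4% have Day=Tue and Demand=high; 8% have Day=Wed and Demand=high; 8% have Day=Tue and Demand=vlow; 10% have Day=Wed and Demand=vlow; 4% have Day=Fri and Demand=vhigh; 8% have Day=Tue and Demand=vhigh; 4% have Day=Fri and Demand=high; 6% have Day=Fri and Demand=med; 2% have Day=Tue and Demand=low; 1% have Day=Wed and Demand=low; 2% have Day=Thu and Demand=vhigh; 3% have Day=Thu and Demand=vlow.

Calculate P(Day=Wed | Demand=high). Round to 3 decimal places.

P(Demand=high) = 0.04 + 0.08 + 0.01 + 0.04 = 0.17.
P(Day=Wed | Demand=high) = 0.08/0.17 = 0.471.

0.471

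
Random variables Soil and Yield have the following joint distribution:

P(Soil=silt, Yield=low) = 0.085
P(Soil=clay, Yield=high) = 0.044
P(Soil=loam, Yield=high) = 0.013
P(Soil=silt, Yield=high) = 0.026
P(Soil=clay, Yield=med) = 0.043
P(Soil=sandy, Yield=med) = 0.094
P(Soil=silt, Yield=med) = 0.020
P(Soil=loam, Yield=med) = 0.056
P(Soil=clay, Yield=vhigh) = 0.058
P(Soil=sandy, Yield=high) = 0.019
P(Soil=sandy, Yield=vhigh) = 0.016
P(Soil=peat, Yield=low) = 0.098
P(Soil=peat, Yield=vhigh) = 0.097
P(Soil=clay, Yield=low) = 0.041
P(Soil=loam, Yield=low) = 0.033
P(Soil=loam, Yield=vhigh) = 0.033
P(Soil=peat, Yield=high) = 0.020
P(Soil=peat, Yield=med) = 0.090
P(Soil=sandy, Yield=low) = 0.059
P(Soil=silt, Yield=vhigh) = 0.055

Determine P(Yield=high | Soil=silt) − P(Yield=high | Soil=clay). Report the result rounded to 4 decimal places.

P(Soil=silt) = 0.085 + 0.020 + 0.026 + 0.055 = 0.186; P(Yield=high | Soil=silt) = 0.026/0.186 = 0.13978.
P(Soil=clay) = 0.041 + 0.043 + 0.044 + 0.058 = 0.186; P(Yield=high | Soil=clay) = 0.044/0.186 = 0.23656.
Difference = -0.0968.

-0.0968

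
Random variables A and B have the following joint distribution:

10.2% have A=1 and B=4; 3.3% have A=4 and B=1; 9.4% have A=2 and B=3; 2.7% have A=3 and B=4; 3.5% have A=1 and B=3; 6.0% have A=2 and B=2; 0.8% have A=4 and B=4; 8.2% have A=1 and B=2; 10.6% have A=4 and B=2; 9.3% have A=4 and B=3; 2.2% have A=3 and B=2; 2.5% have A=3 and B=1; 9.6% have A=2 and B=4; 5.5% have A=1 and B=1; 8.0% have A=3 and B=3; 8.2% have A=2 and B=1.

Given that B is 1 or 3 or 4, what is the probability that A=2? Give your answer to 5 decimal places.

0.37260

P(B=1) = 0.055 + 0.082 + 0.025 + 0.033 = 0.195.
P(B=3) = 0.035 + 0.094 + 0.080 + 0.093 = 0.302.
P(B=4) = 0.102 + 0.096 + 0.027 + 0.008 = 0.233.
P(B ∈ {1, 3, 4}) = 0.195 + 0.302 + 0.233 = 0.730; P(A=2, B ∈ {1, 3, 4}) = 0.082 + 0.094 + 0.096 = 0.272.
P(A=2 | B ∈ {1, 3, 4}) = 0.272/0.730 = 0.37260.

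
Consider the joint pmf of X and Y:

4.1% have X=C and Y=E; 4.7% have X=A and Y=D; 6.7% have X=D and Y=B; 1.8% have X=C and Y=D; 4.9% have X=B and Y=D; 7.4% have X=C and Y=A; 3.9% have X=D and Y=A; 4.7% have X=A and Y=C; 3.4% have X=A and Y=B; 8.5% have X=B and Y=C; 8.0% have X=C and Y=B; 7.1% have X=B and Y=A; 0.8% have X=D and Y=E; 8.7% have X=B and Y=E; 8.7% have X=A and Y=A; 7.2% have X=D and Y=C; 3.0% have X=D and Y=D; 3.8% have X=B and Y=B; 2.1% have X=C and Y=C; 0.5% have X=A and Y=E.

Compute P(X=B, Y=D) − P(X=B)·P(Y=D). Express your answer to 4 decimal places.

P(X=B) = 0.071 + 0.038 + 0.085 + 0.049 + 0.087 = 0.330.
P(Y=D) = 0.047 + 0.049 + 0.018 + 0.030 = 0.144.
P(X=B, Y=D) − P(X=B)P(Y=D) = 0.049 − 0.330×0.144 = 0.0015.

0.0015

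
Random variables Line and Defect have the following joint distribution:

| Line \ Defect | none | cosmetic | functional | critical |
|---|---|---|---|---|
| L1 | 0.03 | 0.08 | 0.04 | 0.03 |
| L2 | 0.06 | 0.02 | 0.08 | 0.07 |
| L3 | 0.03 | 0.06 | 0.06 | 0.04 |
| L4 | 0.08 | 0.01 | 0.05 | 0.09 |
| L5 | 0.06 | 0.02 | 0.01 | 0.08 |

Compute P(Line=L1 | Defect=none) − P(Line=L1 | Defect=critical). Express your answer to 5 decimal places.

0.01861

P(Defect=none) = 0.03 + 0.06 + 0.03 + 0.08 + 0.06 = 0.26; P(Line=L1 | Defect=none) = 0.03/0.26 = 0.115385.
P(Defect=critical) = 0.03 + 0.07 + 0.04 + 0.09 + 0.08 = 0.31; P(Line=L1 | Defect=critical) = 0.03/0.31 = 0.096774.
Difference = 0.01861.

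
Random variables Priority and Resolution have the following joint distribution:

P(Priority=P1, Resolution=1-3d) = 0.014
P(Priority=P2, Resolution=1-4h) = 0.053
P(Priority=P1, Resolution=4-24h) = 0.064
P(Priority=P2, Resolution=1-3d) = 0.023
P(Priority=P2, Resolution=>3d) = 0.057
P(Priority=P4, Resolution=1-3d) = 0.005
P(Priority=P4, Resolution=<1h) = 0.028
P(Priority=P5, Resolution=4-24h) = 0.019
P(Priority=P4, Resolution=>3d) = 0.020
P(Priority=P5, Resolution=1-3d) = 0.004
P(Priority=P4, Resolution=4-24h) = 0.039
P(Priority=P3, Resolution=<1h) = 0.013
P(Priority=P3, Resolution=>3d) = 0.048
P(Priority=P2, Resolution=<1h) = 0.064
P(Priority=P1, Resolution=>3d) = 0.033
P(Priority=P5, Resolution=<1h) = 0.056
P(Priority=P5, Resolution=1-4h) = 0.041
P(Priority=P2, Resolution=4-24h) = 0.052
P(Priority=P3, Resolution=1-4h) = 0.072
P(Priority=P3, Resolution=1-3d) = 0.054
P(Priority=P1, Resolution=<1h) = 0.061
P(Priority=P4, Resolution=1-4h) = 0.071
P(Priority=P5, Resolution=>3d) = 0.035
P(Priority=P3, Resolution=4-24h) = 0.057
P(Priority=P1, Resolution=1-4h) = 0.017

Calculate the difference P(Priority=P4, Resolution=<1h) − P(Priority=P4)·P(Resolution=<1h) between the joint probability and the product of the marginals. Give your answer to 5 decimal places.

-0.00819

P(Priority=P4) = 0.028 + 0.071 + 0.039 + 0.005 + 0.020 = 0.163.
P(Resolution=<1h) = 0.061 + 0.064 + 0.013 + 0.028 + 0.056 = 0.222.
P(Priority=P4, Resolution=<1h) − P(Priority=P4)P(Resolution=<1h) = 0.028 − 0.163×0.222 = -0.00819.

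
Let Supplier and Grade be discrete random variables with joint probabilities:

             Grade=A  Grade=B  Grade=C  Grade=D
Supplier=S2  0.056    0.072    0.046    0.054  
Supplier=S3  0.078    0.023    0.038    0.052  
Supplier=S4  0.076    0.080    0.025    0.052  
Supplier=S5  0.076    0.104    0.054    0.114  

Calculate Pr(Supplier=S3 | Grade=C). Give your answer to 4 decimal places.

0.2331

P(Grade=C) = 0.046 + 0.038 + 0.025 + 0.054 = 0.163.
P(Supplier=S3 | Grade=C) = 0.038/0.163 = 0.2331.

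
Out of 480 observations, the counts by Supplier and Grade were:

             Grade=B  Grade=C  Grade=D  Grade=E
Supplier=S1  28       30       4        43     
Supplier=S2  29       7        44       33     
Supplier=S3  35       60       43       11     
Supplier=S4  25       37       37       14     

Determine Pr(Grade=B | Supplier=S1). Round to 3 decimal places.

0.267

Total with Supplier=S1: 28 + 30 + 4 + 43 = 105.
P(Grade=B | Supplier=S1) = 28/105 = 0.267.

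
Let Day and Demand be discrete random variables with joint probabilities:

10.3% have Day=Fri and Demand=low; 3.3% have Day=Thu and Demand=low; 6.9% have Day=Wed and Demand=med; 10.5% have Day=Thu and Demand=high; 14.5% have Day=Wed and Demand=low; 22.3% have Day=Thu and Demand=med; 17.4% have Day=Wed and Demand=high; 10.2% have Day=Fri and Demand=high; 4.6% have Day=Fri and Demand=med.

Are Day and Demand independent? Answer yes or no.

no

P(Day=Thu) = 0.361 and P(Demand=med) = 0.338, so their product is 0.12202, but P(Day=Thu, Demand=med) = 0.223. Since these differ, Day and Demand are not independent.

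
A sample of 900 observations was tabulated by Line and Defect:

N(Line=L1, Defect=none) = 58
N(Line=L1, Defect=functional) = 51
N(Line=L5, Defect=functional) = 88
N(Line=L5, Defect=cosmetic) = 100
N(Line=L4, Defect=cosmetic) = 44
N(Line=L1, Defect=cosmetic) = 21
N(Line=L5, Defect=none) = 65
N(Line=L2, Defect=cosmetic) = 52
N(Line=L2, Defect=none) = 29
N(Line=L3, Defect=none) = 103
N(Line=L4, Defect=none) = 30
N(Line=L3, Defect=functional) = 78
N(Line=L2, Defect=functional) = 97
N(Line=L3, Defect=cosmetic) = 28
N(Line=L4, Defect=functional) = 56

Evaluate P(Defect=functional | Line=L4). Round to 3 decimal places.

Total with Line=L4: 30 + 44 + 56 = 130.
P(Defect=functional | Line=L4) = 56/130 = 0.431.

0.431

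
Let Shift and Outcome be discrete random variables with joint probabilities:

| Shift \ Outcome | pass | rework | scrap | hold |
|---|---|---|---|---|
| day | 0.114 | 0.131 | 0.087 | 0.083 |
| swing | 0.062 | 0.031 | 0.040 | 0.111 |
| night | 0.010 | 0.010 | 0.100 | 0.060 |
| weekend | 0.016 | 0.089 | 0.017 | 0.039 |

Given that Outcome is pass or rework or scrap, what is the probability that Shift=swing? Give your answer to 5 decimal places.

0.18812

P(Outcome=pass) = 0.114 + 0.062 + 0.010 + 0.016 = 0.202.
P(Outcome=rework) = 0.131 + 0.031 + 0.010 + 0.089 = 0.261.
P(Outcome=scrap) = 0.087 + 0.040 + 0.100 + 0.017 = 0.244.
P(Outcome ∈ {pass, rework, scrap}) = 0.202 + 0.261 + 0.244 = 0.707; P(Shift=swing, Outcome ∈ {pass, rework, scrap}) = 0.062 + 0.031 + 0.040 = 0.133.
P(Shift=swing | Outcome ∈ {pass, rework, scrap}) = 0.133/0.707 = 0.18812.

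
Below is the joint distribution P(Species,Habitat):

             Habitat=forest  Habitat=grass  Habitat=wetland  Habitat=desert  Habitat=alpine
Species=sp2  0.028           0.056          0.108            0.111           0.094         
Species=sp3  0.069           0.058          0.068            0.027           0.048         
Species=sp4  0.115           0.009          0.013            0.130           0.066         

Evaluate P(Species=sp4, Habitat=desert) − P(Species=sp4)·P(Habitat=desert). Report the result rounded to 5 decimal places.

P(Species=sp4) = 0.115 + 0.009 + 0.013 + 0.130 + 0.066 = 0.333.
P(Habitat=desert) = 0.111 + 0.027 + 0.130 = 0.268.
P(Species=sp4, Habitat=desert) − P(Species=sp4)P(Habitat=desert) = 0.130 − 0.333×0.268 = 0.04076.

0.04076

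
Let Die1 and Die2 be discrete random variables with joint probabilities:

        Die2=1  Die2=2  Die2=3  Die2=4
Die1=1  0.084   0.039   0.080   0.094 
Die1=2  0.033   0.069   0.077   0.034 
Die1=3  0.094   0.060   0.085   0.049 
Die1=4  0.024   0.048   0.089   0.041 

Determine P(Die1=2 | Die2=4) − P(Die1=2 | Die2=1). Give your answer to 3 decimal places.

0.016

P(Die2=4) = 0.094 + 0.034 + 0.049 + 0.041 = 0.218; P(Die1=2 | Die2=4) = 0.034/0.218 = 0.1560.
P(Die2=1) = 0.084 + 0.033 + 0.094 + 0.024 = 0.235; P(Die1=2 | Die2=1) = 0.033/0.235 = 0.1404.
Difference = 0.016.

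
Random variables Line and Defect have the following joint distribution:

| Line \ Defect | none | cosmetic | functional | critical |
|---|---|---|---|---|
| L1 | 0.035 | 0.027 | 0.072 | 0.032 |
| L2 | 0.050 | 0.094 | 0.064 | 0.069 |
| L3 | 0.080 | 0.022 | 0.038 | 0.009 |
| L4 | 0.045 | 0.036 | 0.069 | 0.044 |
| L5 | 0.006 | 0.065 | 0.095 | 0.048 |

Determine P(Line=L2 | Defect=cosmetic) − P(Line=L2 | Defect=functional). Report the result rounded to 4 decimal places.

0.1959

P(Defect=cosmetic) = 0.027 + 0.094 + 0.022 + 0.036 + 0.065 = 0.244; P(Line=L2 | Defect=cosmetic) = 0.094/0.244 = 0.38525.
P(Defect=functional) = 0.072 + 0.064 + 0.038 + 0.069 + 0.095 = 0.338; P(Line=L2 | Defect=functional) = 0.064/0.338 = 0.18935.
Difference = 0.1959.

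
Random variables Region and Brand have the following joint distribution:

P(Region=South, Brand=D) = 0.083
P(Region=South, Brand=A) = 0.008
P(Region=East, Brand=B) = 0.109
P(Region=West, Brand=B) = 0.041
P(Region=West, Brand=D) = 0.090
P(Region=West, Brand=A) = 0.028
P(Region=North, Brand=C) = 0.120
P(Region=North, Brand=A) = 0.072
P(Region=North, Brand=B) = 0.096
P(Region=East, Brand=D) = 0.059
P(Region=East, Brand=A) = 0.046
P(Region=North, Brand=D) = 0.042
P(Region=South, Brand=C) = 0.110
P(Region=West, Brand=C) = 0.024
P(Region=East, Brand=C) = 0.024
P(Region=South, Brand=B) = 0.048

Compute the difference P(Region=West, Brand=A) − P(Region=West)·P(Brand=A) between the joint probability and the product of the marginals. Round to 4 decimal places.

-0.0002

P(Region=West) = 0.028 + 0.041 + 0.024 + 0.090 = 0.183.
P(Brand=A) = 0.072 + 0.008 + 0.046 + 0.028 = 0.154.
P(Region=West, Brand=A) − P(Region=West)P(Brand=A) = 0.028 − 0.183×0.154 = -0.0002.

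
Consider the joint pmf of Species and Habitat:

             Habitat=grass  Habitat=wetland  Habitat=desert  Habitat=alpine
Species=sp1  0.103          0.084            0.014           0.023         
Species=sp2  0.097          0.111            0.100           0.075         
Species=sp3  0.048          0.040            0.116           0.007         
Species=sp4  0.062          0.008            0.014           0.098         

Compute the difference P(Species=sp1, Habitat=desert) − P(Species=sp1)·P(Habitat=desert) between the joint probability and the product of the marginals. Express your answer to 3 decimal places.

-0.041

P(Species=sp1) = 0.103 + 0.084 + 0.014 + 0.023 = 0.224.
P(Habitat=desert) = 0.014 + 0.100 + 0.116 + 0.014 = 0.244.
P(Species=sp1, Habitat=desert) − P(Species=sp1)P(Habitat=desert) = 0.014 − 0.224×0.244 = -0.041.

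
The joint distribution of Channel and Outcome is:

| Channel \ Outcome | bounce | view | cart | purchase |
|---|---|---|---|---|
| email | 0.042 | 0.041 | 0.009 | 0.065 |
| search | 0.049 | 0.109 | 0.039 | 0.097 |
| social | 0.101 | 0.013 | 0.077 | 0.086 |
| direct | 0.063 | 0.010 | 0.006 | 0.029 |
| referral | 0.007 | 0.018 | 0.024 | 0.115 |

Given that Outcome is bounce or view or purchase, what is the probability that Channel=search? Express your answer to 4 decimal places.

0.3018

P(Outcome=bounce) = 0.042 + 0.049 + 0.101 + 0.063 + 0.007 = 0.262.
P(Outcome=view) = 0.041 + 0.109 + 0.013 + 0.010 + 0.018 = 0.191.
P(Outcome=purchase) = 0.065 + 0.097 + 0.086 + 0.029 + 0.115 = 0.392.
P(Outcome ∈ {bounce, view, purchase}) = 0.262 + 0.191 + 0.392 = 0.845; P(Channel=search, Outcome ∈ {bounce, view, purchase}) = 0.049 + 0.109 + 0.097 = 0.255.
P(Channel=search | Outcome ∈ {bounce, view, purchase}) = 0.255/0.845 = 0.3018.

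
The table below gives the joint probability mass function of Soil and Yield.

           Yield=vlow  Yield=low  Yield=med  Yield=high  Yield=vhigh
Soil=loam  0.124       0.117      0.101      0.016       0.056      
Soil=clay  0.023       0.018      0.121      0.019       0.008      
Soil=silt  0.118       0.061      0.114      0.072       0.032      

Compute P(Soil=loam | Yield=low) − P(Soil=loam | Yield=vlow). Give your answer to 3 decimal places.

P(Yield=low) = 0.117 + 0.018 + 0.061 = 0.196; P(Soil=loam | Yield=low) = 0.117/0.196 = 0.5969.
P(Yield=vlow) = 0.124 + 0.023 + 0.118 = 0.265; P(Soil=loam | Yield=vlow) = 0.124/0.265 = 0.4679.
Difference = 0.129.

0.129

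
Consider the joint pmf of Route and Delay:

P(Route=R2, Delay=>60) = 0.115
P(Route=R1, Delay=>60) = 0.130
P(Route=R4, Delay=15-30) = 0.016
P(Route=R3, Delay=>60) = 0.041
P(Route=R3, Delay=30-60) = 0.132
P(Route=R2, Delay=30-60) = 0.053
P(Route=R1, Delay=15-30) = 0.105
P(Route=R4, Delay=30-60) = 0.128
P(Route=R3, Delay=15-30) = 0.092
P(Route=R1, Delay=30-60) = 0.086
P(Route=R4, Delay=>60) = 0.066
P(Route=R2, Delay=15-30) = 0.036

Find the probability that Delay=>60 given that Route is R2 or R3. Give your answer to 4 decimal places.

0.3326

P(Route=R2) = 0.036 + 0.053 + 0.115 = 0.204.
P(Route=R3) = 0.092 + 0.132 + 0.041 = 0.265.
P(Route ∈ {R2, R3}) = 0.204 + 0.265 = 0.469; P(Delay=>60, Route ∈ {R2, R3}) = 0.115 + 0.041 = 0.156.
P(Delay=>60 | Route ∈ {R2, R3}) = 0.156/0.469 = 0.3326.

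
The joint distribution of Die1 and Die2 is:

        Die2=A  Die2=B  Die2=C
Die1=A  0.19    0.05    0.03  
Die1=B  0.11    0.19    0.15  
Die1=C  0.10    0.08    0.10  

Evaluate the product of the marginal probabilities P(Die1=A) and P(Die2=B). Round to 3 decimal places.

0.086

P(Die1=A) = 0.19 + 0.05 + 0.03 = 0.27.
P(Die2=B) = 0.05 + 0.19 + 0.08 = 0.32.
Product: 0.27 × 0.32 = 0.086.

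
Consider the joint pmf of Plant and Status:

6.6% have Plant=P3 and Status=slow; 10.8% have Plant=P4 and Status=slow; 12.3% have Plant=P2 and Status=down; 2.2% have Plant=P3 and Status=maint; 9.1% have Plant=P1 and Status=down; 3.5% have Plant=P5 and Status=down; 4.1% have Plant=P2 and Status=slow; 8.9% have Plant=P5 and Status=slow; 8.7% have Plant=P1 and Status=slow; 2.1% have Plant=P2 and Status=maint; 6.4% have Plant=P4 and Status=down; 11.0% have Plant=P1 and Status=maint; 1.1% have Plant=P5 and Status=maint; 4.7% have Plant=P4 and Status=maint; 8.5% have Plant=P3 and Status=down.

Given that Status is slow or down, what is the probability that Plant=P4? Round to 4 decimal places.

P(Status=slow) = 0.087 + 0.041 + 0.066 + 0.108 + 0.089 = 0.391.
P(Status=down) = 0.091 + 0.123 + 0.085 + 0.064 + 0.035 = 0.398.
P(Status ∈ {slow, down}) = 0.391 + 0.398 = 0.789; P(Plant=P4, Status ∈ {slow, down}) = 0.108 + 0.064 = 0.172.
P(Plant=P4 | Status ∈ {slow, down}) = 0.172/0.789 = 0.2180.

0.2180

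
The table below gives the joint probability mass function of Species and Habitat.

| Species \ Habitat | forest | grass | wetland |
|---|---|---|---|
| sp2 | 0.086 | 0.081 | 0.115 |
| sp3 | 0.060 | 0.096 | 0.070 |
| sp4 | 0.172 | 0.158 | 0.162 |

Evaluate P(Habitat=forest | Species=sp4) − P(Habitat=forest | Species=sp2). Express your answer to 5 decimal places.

P(Species=sp4) = 0.172 + 0.158 + 0.162 = 0.492; P(Habitat=forest | Species=sp4) = 0.172/0.492 = 0.349593.
P(Species=sp2) = 0.086 + 0.081 + 0.115 = 0.282; P(Habitat=forest | Species=sp2) = 0.086/0.282 = 0.304965.
Difference = 0.04463.

0.04463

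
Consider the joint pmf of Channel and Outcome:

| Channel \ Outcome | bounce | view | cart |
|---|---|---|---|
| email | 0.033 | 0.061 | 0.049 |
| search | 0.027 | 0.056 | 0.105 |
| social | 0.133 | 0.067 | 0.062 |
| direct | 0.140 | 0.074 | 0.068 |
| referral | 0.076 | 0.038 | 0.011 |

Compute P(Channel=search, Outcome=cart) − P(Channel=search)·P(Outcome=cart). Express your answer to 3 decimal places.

0.050

P(Channel=search) = 0.027 + 0.056 + 0.105 = 0.188.
P(Outcome=cart) = 0.049 + 0.105 + 0.062 + 0.068 + 0.011 = 0.295.
P(Channel=search, Outcome=cart) − P(Channel=search)P(Outcome=cart) = 0.105 − 0.188×0.295 = 0.050.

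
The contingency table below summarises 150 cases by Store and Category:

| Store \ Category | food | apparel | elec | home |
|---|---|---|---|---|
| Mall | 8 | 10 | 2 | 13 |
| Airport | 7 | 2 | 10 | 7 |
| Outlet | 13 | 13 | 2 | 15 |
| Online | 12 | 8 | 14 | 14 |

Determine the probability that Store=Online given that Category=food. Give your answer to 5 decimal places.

0.30000

Total with Category=food: 8 + 7 + 13 + 12 = 40.
P(Store=Online | Category=food) = 12/40 = 0.30000.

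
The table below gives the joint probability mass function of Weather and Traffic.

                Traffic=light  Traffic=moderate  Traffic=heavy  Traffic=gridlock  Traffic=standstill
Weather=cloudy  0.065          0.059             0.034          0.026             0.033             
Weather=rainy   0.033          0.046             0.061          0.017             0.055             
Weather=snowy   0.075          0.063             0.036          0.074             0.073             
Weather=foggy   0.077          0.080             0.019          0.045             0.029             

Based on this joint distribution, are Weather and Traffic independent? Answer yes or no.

no

P(Weather=rainy) = 0.212 and P(Traffic=heavy) = 0.150, so their product is 0.03180, but P(Weather=rainy, Traffic=heavy) = 0.061. Since these differ, Weather and Traffic are not independent.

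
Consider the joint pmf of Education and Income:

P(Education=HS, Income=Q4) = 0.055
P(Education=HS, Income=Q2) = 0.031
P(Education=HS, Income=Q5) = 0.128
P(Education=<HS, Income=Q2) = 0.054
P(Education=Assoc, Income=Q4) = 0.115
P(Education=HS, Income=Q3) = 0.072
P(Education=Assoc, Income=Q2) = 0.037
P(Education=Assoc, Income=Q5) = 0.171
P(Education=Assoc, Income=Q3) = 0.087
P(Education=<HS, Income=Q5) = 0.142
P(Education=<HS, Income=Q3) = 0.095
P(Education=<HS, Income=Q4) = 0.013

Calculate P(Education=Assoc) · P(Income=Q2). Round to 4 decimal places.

0.0500

P(Education=Assoc) = 0.037 + 0.087 + 0.115 + 0.171 = 0.410.
P(Income=Q2) = 0.054 + 0.031 + 0.037 = 0.122.
Product: 0.410 × 0.122 = 0.0500.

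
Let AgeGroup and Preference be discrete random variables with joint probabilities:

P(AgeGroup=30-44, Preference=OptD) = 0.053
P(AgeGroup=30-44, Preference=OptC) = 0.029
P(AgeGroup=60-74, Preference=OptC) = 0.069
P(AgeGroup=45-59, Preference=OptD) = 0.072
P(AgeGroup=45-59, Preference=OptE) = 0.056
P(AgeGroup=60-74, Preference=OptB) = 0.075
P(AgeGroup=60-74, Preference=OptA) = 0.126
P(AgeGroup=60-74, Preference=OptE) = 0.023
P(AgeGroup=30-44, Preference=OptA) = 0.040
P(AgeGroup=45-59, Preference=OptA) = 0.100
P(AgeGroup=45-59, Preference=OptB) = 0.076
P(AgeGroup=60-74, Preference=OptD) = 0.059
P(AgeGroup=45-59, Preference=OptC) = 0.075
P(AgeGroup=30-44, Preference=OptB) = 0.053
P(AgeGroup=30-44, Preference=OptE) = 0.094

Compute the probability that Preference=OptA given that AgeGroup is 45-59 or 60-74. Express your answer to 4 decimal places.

P(AgeGroup=45-59) = 0.100 + 0.076 + 0.075 + 0.072 + 0.056 = 0.379.
P(AgeGroup=60-74) = 0.126 + 0.075 + 0.069 + 0.059 + 0.023 = 0.352.
P(AgeGroup ∈ {45-59, 60-74}) = 0.379 + 0.352 = 0.731; P(Preference=OptA, AgeGroup ∈ {45-59, 60-74}) = 0.100 + 0.126 = 0.226.
P(Preference=OptA | AgeGroup ∈ {45-59, 60-74}) = 0.226/0.731 = 0.3092.

0.3092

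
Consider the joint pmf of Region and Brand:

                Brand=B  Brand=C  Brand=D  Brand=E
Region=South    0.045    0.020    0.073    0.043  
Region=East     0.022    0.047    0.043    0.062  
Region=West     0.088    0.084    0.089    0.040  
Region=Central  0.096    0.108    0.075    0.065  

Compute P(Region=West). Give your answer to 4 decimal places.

0.3010

P(Region=West) = 0.088 + 0.084 + 0.089 + 0.040 = 0.301.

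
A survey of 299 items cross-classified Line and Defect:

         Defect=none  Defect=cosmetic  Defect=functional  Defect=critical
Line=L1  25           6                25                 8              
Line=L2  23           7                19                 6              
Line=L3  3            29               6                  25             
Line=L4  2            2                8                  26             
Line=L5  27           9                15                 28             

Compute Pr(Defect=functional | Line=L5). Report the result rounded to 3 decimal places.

Total with Line=L5: 27 + 9 + 15 + 28 = 79.
P(Defect=functional | Line=L5) = 15/79 = 0.190.

0.190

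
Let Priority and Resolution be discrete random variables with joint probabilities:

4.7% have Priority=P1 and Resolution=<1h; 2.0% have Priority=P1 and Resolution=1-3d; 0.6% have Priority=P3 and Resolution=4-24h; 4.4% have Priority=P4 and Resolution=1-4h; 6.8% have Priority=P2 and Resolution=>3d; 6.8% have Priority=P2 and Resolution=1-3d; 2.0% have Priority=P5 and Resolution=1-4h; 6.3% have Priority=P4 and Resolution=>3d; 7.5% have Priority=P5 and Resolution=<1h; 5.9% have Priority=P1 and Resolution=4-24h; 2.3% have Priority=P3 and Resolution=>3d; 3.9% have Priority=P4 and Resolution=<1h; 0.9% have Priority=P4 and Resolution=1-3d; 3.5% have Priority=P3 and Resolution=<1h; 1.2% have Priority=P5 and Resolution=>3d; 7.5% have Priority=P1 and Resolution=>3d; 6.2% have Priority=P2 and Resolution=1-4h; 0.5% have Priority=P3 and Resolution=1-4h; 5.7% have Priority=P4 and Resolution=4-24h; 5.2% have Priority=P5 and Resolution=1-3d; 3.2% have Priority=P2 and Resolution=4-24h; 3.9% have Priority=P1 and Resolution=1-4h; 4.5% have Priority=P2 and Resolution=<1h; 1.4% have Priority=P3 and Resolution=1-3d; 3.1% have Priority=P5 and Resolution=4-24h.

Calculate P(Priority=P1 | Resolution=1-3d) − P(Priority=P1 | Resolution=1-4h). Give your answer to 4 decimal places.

-0.1067

P(Resolution=1-3d) = 0.020 + 0.068 + 0.014 + 0.009 + 0.052 = 0.163; P(Priority=P1 | Resolution=1-3d) = 0.020/0.163 = 0.12270.
P(Resolution=1-4h) = 0.039 + 0.062 + 0.005 + 0.044 + 0.020 = 0.170; P(Priority=P1 | Resolution=1-4h) = 0.039/0.170 = 0.22941.
Difference = -0.1067.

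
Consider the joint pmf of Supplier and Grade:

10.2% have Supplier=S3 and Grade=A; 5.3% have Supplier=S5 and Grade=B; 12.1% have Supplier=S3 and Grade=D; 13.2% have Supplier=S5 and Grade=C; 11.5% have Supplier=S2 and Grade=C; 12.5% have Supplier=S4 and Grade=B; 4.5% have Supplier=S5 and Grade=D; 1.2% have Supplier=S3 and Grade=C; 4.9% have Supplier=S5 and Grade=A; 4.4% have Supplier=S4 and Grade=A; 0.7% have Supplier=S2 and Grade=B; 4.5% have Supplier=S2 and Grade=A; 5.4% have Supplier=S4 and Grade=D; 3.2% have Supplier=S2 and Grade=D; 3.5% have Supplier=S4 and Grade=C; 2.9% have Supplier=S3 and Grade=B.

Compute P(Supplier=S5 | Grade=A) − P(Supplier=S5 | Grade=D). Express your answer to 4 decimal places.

0.0256

P(Grade=A) = 0.045 + 0.102 + 0.044 + 0.049 = 0.240; P(Supplier=S5 | Grade=A) = 0.049/0.240 = 0.20417.
P(Grade=D) = 0.032 + 0.121 + 0.054 + 0.045 = 0.252; P(Supplier=S5 | Grade=D) = 0.045/0.252 = 0.17857.
Difference = 0.0256.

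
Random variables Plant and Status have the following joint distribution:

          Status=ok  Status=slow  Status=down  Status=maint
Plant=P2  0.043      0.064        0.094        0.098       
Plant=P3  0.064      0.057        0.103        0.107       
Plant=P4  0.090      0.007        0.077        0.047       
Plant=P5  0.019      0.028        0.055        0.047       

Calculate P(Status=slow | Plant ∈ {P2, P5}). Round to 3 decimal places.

P(Plant=P2) = 0.043 + 0.064 + 0.094 + 0.098 = 0.299.
P(Plant=P5) = 0.019 + 0.028 + 0.055 + 0.047 = 0.149.
P(Plant ∈ {P2, P5}) = 0.299 + 0.149 = 0.448; P(Status=slow, Plant ∈ {P2, P5}) = 0.064 + 0.028 = 0.092.
P(Status=slow | Plant ∈ {P2, P5}) = 0.092/0.448 = 0.205.

0.205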